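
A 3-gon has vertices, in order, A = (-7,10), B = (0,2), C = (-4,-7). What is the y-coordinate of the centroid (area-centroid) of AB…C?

5/3

Apply the shoelace formula. First the cross-terms c_i = x_i·y_{i+1} − x_{i+1}·y_i:
  -14, 8, -89  ⇒  2A = -95, A = -47.5.
Then Σ (y_i + y_{i+1})·c_i = -475, so ȳ = -475 / (6·(-47.5)) = 5/3.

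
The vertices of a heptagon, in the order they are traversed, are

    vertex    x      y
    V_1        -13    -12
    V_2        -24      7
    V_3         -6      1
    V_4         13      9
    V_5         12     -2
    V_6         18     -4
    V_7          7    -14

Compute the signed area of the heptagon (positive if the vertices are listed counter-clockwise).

-532

V_1→V_2: (-13)(7) − (-24)(-12) = -379
V_2→V_3: (-24)(1) − (-6)(7) = 18
V_3→V_4: (-6)(9) − (13)(1) = -67
V_4→V_5: (13)(-2) − (12)(9) = -134
V_5→V_6: (12)(-4) − (18)(-2) = -12
V_6→V_7: (18)(-14) − (7)(-4) = -224
V_7→V_1: (7)(-12) − (-13)(-14) = -266
Σ = -1064
Signed area = Σ/2 = -532 (negative ⇒ clockwise traversal).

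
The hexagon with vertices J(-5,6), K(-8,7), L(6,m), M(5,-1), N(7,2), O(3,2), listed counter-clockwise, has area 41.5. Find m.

-5

Write out the shoelace sum; only the two edges meeting at L involve m:
2·Area = [((-8)·m − 6·7) + (6·(-1) − 5·m)] + 66
       = -13·m + 18 = 83
⇒ m = -5.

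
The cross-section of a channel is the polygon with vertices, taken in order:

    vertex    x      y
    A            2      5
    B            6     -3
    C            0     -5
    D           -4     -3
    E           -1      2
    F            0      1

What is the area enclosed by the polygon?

50

Apply Gauss's area formula: 2A = Σ (x_i·y_{i+1} − x_{i+1}·y_i), indices taken mod 6.
Σ = (-36) + (-30) + (-20) + (-11) + (-1) + (-2) = -100
Area = |Σ|/2 = 50.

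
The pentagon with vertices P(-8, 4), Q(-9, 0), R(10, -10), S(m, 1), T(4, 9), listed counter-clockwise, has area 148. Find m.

Write out the shoelace sum; only the two edges meeting at S involve m:
2·Area = [(10·1 − m·(-10)) + (m·9 − 4·1)] + 214
       = 19·m + 220 = 296
⇒ m = 4.

4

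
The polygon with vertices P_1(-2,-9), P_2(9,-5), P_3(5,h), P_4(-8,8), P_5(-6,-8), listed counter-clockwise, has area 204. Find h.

The doubled signed area Σ (x_i y_{i+1} − x_{i+1} y_i) is linear in h.
With h=0 it equals 306; the coefficient of h is 17 (from the two edges through P_3).
So 17·h + 306 = 2·204 = 408 ⇒ h = 6.

6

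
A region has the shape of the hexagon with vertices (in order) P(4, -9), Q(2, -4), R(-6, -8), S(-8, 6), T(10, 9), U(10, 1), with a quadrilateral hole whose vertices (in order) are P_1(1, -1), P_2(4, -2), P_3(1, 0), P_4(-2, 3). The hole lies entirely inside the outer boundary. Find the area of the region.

Outer boundary:
Apply the shoelace formula: 2A = Σ (x_i·y_{i+1} − x_{i+1}·y_i), indices taken mod 6.
Cross-terms: 2, -40, -100, -132, -80, -94  ⇒  Σ = -444
Area = |Σ|/2 = 222.
Hole:
Σ = (2) + (2) + (3) + (-1) = 6
Area = |Σ|/2 = 3.
Net area = 222 − 3 = 219.

219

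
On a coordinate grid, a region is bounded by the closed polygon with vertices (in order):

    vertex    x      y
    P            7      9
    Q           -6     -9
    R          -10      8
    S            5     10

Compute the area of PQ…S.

Σ = (-9) + (-138) + (-140) + (-25) = -312
Area = |Σ|/2 = 156.

156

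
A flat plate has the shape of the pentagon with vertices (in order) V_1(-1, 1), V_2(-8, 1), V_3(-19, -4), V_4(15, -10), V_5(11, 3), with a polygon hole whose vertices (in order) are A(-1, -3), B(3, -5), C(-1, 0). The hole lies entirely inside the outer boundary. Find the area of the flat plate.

232.5

Outer boundary:
Σ = (7) + (51) + (250) + (155) + (14) = 477
Area = |Σ|/2 = 238.5.
Hole:
Cross-terms: 14, -5, 3  ⇒  Σ = 12
Area = |Σ|/2 = 6.
Net area = 238.5 − 6 = 232.5.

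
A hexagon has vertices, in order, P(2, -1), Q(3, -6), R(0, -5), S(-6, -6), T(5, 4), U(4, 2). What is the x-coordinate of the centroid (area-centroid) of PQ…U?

Apply the shoelace (surveyor's) formula. First the cross-terms c_i = x_i·y_{i+1} − x_{i+1}·y_i:
  -9, -15, -30, 6, -6, -8  ⇒  2A = -62, A = -31.
Then Σ (x_i + x_{i+1})·c_i = -18, so x̄ = -18 / (6·(-31)) = 3/31.

3/31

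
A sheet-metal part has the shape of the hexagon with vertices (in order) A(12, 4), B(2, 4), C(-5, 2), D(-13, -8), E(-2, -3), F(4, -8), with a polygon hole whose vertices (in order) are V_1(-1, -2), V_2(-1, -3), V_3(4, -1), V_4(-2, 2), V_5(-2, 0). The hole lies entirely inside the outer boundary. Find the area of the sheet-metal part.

Outer boundary:
Apply the shoelace formula: 2A = Σ (x_i·y_{i+1} − x_{i+1}·y_i), indices taken mod 6.
Σ = (40) + (24) + (66) + (23) + (28) + (112) = 293
Area = |Σ|/2 = 146.5.
Hole:
Apply Gauss's area formula: 2A = Σ (x_i·y_{i+1} − x_{i+1}·y_i), indices taken mod 5.
Σ = (1) + (13) + (6) + (4) + (4) = 28
Area = |Σ|/2 = 14.
Net area = 146.5 − 14 = 132.5.

132.5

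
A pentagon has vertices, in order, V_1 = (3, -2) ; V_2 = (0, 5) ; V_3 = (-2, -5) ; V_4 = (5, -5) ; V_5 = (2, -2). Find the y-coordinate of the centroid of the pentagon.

-313/186

Apply the surveyor's formula. First the cross-terms c_i = x_i·y_{i+1} − x_{i+1}·y_i:
  15, 10, 35, 0, 2  ⇒  2A = 62, A = 31.
Then Σ (y_i + y_{i+1})·c_i = -313, so ȳ = -313 / (6·31) = -313/186.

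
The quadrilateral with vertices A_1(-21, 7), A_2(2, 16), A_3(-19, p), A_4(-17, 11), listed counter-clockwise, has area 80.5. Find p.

16

The doubled signed area Σ (x_i y_{i+1} − x_{i+1} y_i) is linear in p.
With p=0 it equals -143; the coefficient of p is 19 (from the two edges through A_3).
So 19·p + -143 = 2·80.5 = 161 ⇒ p = 16.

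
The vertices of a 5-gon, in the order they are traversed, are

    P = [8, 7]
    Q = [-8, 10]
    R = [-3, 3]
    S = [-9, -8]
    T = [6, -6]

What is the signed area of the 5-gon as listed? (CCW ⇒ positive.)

Σ = (136) + (6) + (51) + (102) + (90) = 385
Signed area = Σ/2 = 192.5 (positive ⇒ counter-clockwise traversal).

192.5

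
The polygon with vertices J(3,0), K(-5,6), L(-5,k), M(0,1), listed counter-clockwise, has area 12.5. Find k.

3

Write out the shoelace sum; only the two edges meeting at L involve k:
2·Area = [((-5)·k − (-5)·6) + ((-5)·1 − 0·k)] + 15
       = -5·k + 40 = 25
⇒ k = 3.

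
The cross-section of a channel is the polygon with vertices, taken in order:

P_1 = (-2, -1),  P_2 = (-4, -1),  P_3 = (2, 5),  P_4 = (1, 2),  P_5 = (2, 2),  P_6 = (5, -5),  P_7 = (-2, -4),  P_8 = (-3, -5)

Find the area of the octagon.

Apply the shoelace (surveyor's) formula: 2A = Σ (x_i·y_{i+1} − x_{i+1}·y_i), indices taken mod 8.
Σ = (-2) + (-18) + (-1) + (-2) + (-20) + (-30) + (-2) + (-7) = -82
Area = |Σ|/2 = 41.

41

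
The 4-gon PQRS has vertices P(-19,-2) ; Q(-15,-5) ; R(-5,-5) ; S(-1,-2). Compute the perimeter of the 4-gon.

|PQ| = √((4)² + (-3)²) = √25 = 5
|QR| = √((10)² + (0)²) = √100 = 10
|RS| = √((4)² + (3)²) = √25 = 5
|SP| = √((-18)² + (0)²) = √324 = 18
Perimeter = 5 + 10 + 5 + 18 = 38.

38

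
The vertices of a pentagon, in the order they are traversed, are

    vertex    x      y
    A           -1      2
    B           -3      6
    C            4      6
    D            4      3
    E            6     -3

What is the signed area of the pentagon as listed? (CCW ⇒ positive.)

Σ = (0) + (-42) + (-12) + (-30) + (9) = -75
Signed area = Σ/2 = -37.5 (negative ⇒ clockwise traversal).

-37.5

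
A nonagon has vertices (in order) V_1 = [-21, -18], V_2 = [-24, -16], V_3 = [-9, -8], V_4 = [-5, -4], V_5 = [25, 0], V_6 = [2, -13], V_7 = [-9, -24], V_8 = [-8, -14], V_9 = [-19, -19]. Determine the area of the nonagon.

Apply the surveyor's formula: 2A = Σ (x_i·y_{i+1} − x_{i+1}·y_i), indices taken mod 9.
V_1→V_2: (-21)(-16) − (-24)(-18) = -96
V_2→V_3: (-24)(-8) − (-9)(-16) = 48
V_3→V_4: (-9)(-4) − (-5)(-8) = -4
V_4→V_5: (-5)(0) − (25)(-4) = 100
V_5→V_6: (25)(-13) − (2)(0) = -325
V_6→V_7: (2)(-24) − (-9)(-13) = -165
V_7→V_8: (-9)(-14) − (-8)(-24) = -66
V_8→V_9: (-8)(-19) − (-19)(-14) = -114
V_9→V_1: (-19)(-18) − (-21)(-19) = -57
Σ = -679
Area = |Σ|/2 = 339.5.

339.5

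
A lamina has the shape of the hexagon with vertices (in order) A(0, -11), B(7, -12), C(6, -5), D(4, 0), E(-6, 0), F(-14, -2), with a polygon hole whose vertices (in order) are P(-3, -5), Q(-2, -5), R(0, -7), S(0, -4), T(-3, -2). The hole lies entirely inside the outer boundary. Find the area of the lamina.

Outer boundary:
Apply Gauss's area formula: 2A = Σ (x_i·y_{i+1} − x_{i+1}·y_i), indices taken mod 6.
Σ = (77) + (37) + (20) + (0) + (12) + (154) = 300
Area = |Σ|/2 = 150.
Hole:
Cross-terms: 5, 14, 0, -12, 9  ⇒  Σ = 16
Area = |Σ|/2 = 8.
Net area = 150 − 8 = 142.

142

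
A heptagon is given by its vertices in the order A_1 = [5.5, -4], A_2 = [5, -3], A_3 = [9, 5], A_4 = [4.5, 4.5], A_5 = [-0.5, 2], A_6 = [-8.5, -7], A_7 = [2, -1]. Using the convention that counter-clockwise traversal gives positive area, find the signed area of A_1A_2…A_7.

62.625

Apply the surveyor's formula: 2A = Σ (x_i·y_{i+1} − x_{i+1}·y_i), indices taken mod 7.
A_1→A_2: (5.5)(-3) − (5)(-4) = 3.5
A_2→A_3: (5)(5) − (9)(-3) = 52
A_3→A_4: (9)(4.5) − (4.5)(5) = 18
A_4→A_5: (4.5)(2) − (-0.5)(4.5) = 11.25
A_5→A_6: (-0.5)(-7) − (-8.5)(2) = 20.5
A_6→A_7: (-8.5)(-1) − (2)(-7) = 22.5
A_7→A_1: (2)(-4) − (5.5)(-1) = -2.5
Σ = 125.25
Signed area = Σ/2 = 62.625 (positive ⇒ counter-clockwise traversal).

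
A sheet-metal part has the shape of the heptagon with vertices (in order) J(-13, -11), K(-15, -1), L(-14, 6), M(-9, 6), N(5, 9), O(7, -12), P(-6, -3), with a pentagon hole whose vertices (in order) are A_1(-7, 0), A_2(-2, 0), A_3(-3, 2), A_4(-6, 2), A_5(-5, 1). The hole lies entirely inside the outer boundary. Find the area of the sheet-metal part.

286.5

Outer boundary:
Apply the surveyor's formula: 2A = Σ (x_i·y_{i+1} − x_{i+1}·y_i), indices taken mod 7.
Σ = (-152) + (-104) + (-30) + (-111) + (-123) + (-93) + (27) = -586
Area = |Σ|/2 = 293.
Hole:
Apply the shoelace formula: 2A = Σ (x_i·y_{i+1} − x_{i+1}·y_i), indices taken mod 5.
Σ = (0) + (-4) + (6) + (4) + (7) = 13
Area = |Σ|/2 = 6.5.
Net area = 293 − 6.5 = 286.5.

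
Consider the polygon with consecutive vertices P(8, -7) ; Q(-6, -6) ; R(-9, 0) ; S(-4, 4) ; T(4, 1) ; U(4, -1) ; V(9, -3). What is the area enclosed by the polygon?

Σ = (-90) + (-54) + (-36) + (-20) + (-8) + (-3) + (-39) = -250
Area = |Σ|/2 = 125.

125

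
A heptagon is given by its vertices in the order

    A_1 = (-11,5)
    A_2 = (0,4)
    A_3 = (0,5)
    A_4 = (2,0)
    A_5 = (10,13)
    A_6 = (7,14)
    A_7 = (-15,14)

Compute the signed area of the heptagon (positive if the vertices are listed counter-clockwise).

Apply the shoelace (surveyor's) formula: 2A = Σ (x_i·y_{i+1} − x_{i+1}·y_i), indices taken mod 7.
Cross-terms: -44, 0, -10, 26, 49, 308, 79  ⇒  Σ = 408
Signed area = Σ/2 = 204 (positive ⇒ counter-clockwise traversal).

204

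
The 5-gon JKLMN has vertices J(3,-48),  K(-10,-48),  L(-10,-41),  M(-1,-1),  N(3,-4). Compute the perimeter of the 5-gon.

110

|JK| = √((-13)² + (0)²) = √169 = 13
|KL| = √((0)² + (7)²) = √49 = 7
|LM| = √((9)² + (40)²) = √1681 = 41
|MN| = √((4)² + (-3)²) = √25 = 5
|NJ| = √((0)² + (-44)²) = √1936 = 44
Perimeter = 13 + 7 + 41 + 5 + 44 = 110.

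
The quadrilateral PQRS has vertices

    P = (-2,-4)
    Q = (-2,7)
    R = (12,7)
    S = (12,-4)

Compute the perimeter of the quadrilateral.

|PQ| = √((0)² + (11)²) = √121 = 11
|QR| = √((14)² + (0)²) = √196 = 14
|RS| = √((0)² + (-11)²) = √121 = 11
|SP| = √((-14)² + (0)²) = √196 = 14
Perimeter = 11 + 14 + 11 + 14 = 50.

50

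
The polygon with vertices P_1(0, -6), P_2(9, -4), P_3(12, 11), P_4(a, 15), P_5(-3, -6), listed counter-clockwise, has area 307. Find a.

The doubled signed area Σ (x_i y_{i+1} − x_{i+1} y_i) is linear in a.
With a=0 it equals 444; the coefficient of a is -17 (from the two edges through P_4).
So -17·a + 444 = 2·307 = 614 ⇒ a = -10.

-10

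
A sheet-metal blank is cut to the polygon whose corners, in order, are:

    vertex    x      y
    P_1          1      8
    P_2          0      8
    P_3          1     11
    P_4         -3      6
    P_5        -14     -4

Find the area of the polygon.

Apply Gauss's area formula: 2A = Σ (x_i·y_{i+1} − x_{i+1}·y_i), indices taken mod 5.
P_1→P_2: (1)(8) − (0)(8) = 8
P_2→P_3: (0)(11) − (1)(8) = -8
P_3→P_4: (1)(6) − (-3)(11) = 39
P_4→P_5: (-3)(-4) − (-14)(6) = 96
P_5→P_1: (-14)(8) − (1)(-4) = -108
Σ = 27
Area = |Σ|/2 = 13.5.

13.5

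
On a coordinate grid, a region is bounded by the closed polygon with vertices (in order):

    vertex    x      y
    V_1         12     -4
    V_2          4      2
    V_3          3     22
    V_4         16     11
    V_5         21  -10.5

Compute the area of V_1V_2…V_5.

277

Cross-terms: 40, 82, -319, -399, 42  ⇒  Σ = -554
Area = |Σ|/2 = 277.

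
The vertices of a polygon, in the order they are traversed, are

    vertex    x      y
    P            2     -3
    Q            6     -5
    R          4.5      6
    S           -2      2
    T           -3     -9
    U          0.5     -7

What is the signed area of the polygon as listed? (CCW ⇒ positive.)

Σ = (8) + (58.5) + (21) + (24) + (25.5) + (12.5) = 149.5
Signed area = Σ/2 = 74.75 (positive ⇒ counter-clockwise traversal).

74.75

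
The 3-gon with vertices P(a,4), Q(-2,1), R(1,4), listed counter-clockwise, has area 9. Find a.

-5

The doubled signed area Σ (x_i y_{i+1} − x_{i+1} y_i) is linear in a.
With a=0 it equals 3; the coefficient of a is -3 (from the two edges through P).
So -3·a + 3 = 2·9 = 18 ⇒ a = -5.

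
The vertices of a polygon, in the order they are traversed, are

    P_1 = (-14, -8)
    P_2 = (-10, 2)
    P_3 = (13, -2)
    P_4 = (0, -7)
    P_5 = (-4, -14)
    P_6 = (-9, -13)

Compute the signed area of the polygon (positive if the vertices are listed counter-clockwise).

-208.5

Cross-terms: -108, -6, -91, -28, -74, -110  ⇒  Σ = -417
Signed area = Σ/2 = -208.5 (negative ⇒ clockwise traversal).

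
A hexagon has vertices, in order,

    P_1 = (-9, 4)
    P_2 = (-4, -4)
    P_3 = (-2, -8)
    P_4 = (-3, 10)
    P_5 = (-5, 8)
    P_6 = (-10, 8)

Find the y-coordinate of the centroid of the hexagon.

186/65

Apply Gauss's area formula. First the cross-terms c_i = x_i·y_{i+1} − x_{i+1}·y_i:
  52, 24, -44, 26, 40, 32  ⇒  2A = 130, A = 65.
Then Σ (y_i + y_{i+1})·c_i = 1116, so ȳ = 1116 / (6·65) = 186/65.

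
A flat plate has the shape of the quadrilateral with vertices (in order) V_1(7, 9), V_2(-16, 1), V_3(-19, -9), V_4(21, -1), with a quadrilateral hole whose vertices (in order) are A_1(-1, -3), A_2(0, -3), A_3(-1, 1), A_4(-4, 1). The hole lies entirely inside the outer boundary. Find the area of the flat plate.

Outer boundary:
V_1→V_2: (7)(1) − (-16)(9) = 151
V_2→V_3: (-16)(-9) − (-19)(1) = 163
V_3→V_4: (-19)(-1) − (21)(-9) = 208
V_4→V_1: (21)(9) − (7)(-1) = 196
Σ = 718
Area = |Σ|/2 = 359.
Hole:
Apply the shoelace formula: 2A = Σ (x_i·y_{i+1} − x_{i+1}·y_i), indices taken mod 4.
A_1→A_2: (-1)(-3) − (0)(-3) = 3
A_2→A_3: (0)(1) − (-1)(-3) = -3
A_3→A_4: (-1)(1) − (-4)(1) = 3
A_4→A_1: (-4)(-3) − (-1)(1) = 13
Σ = 16
Area = |Σ|/2 = 8.
Net area = 359 − 8 = 351.

351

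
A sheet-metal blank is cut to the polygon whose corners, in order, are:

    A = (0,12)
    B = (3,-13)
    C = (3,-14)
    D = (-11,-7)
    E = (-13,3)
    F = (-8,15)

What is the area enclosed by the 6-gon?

302.5

Apply the shoelace formula: 2A = Σ (x_i·y_{i+1} − x_{i+1}·y_i), indices taken mod 6.
Σ = (-36) + (-3) + (-175) + (-124) + (-171) + (-96) = -605
Area = |Σ|/2 = 302.5.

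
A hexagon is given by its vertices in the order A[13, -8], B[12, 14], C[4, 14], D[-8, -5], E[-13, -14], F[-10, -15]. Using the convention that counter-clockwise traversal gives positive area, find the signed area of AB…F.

429.5

Σ = (278) + (112) + (92) + (47) + (55) + (275) = 859
Signed area = Σ/2 = 429.5 (positive ⇒ counter-clockwise traversal).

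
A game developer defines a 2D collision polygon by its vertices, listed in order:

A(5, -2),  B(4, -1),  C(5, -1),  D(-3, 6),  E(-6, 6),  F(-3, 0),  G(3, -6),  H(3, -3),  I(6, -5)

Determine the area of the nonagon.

Σ = (3) + (1) + (27) + (18) + (18) + (18) + (9) + (3) + (13) = 110
Area = |Σ|/2 = 55.

55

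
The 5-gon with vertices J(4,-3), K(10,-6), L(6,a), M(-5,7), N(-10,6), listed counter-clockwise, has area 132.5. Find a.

9

The doubled signed area Σ (x_i y_{i+1} − x_{i+1} y_i) is linear in a.
With a=0 it equals 130; the coefficient of a is 15 (from the two edges through L).
So 15·a + 130 = 2·132.5 = 265 ⇒ a = 9.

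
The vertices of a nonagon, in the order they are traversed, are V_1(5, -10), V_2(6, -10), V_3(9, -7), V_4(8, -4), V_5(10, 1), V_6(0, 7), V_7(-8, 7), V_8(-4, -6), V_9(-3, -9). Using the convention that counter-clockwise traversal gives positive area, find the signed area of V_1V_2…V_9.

210.5

Apply the shoelace (surveyor's) formula: 2A = Σ (x_i·y_{i+1} − x_{i+1}·y_i), indices taken mod 9.
Cross-terms: 10, 48, 20, 48, 70, 56, 76, 18, 75  ⇒  Σ = 421
Signed area = Σ/2 = 210.5 (positive ⇒ counter-clockwise traversal).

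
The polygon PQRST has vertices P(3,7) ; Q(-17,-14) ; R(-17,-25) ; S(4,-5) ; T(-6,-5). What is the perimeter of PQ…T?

94

|PQ| = √((-20)² + (-21)²) = √841 = 29
|QR| = √((0)² + (-11)²) = √121 = 11
|RS| = √((21)² + (20)²) = √841 = 29
|ST| = √((-10)² + (0)²) = √100 = 10
|TP| = √((9)² + (12)²) = √225 = 15
Perimeter = 29 + 11 + 29 + 10 + 15 = 94.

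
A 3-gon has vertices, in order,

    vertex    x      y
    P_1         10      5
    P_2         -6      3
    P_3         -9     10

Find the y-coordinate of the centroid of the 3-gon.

Apply Gauss's area formula. First the cross-terms c_i = x_i·y_{i+1} − x_{i+1}·y_i:
  60, -33, -145  ⇒  2A = -118, A = -59.
Then Σ (y_i + y_{i+1})·c_i = -2124, so ȳ = -2124 / (6·(-59)) = 6.

6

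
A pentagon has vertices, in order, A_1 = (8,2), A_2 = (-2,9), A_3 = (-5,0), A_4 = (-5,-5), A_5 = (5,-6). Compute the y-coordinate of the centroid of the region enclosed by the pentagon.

93/259

Apply the shoelace (surveyor's) formula. First the cross-terms c_i = x_i·y_{i+1} − x_{i+1}·y_i:
  76, 45, 25, 55, 58  ⇒  2A = 259, A = 129.5.
Then Σ (y_i + y_{i+1})·c_i = 279, so ȳ = 279 / (6·129.5) = 93/259.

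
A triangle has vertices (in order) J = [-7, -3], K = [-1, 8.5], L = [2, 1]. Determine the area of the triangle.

39.75

Apply Gauss's area formula: 2A = Σ (x_i·y_{i+1} − x_{i+1}·y_i), indices taken mod 3.
Cross-terms: -62.5, -18, 1  ⇒  Σ = -79.5
Area = |Σ|/2 = 39.75.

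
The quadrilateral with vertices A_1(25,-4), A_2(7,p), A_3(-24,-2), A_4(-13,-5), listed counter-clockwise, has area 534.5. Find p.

The doubled signed area Σ (x_i y_{i+1} − x_{i+1} y_i) is linear in p.
With p=0 it equals 285; the coefficient of p is 49 (from the two edges through A_2).
So 49·p + 285 = 2·534.5 = 1069 ⇒ p = 16.

16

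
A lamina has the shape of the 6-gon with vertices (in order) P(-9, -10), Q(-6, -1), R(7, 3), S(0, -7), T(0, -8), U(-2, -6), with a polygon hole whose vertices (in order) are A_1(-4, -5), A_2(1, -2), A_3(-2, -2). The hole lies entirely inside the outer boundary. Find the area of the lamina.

76

Outer boundary:
Apply the shoelace (surveyor's) formula: 2A = Σ (x_i·y_{i+1} − x_{i+1}·y_i), indices taken mod 6.
Σ = (-51) + (-11) + (-49) + (0) + (-16) + (-34) = -161
Area = |Σ|/2 = 80.5.
Hole:
Σ = (13) + (-6) + (2) = 9
Area = |Σ|/2 = 4.5.
Net area = 80.5 − 4.5 = 76.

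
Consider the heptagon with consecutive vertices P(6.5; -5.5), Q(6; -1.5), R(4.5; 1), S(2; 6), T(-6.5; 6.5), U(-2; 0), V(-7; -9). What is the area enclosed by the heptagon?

Σ = (23.25) + (12.75) + (25) + (52) + (13) + (18) + (97) = 241
Area = |Σ|/2 = 120.5.

120.5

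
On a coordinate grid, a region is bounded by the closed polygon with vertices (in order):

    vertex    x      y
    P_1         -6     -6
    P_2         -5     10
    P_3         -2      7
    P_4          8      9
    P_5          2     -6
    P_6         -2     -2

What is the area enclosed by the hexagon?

Apply the surveyor's formula: 2A = Σ (x_i·y_{i+1} − x_{i+1}·y_i), indices taken mod 6.
P_1→P_2: (-6)(10) − (-5)(-6) = -90
P_2→P_3: (-5)(7) − (-2)(10) = -15
P_3→P_4: (-2)(9) − (8)(7) = -74
P_4→P_5: (8)(-6) − (2)(9) = -66
P_5→P_6: (2)(-2) − (-2)(-6) = -16
P_6→P_1: (-2)(-6) − (-6)(-2) = 0
Σ = -261
Area = |Σ|/2 = 130.5.

130.5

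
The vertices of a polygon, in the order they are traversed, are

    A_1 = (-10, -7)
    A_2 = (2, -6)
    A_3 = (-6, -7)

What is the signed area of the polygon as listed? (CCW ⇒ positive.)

Σ = (74) + (-50) + (-28) = -4
Signed area = Σ/2 = -2 (negative ⇒ clockwise traversal).

-2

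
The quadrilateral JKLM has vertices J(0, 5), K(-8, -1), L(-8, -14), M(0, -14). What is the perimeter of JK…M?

|JK| = √((-8)² + (-6)²) = √100 = 10
|KL| = √((0)² + (-13)²) = √169 = 13
|LM| = √((8)² + (0)²) = √64 = 8
|MJ| = √((0)² + (19)²) = √361 = 19
Perimeter = 10 + 13 + 8 + 19 = 50.

50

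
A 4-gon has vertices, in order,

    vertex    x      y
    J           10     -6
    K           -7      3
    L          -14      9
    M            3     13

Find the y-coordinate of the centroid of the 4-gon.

5

Apply Gauss's area formula. First the cross-terms c_i = x_i·y_{i+1} − x_{i+1}·y_i:
  -12, -21, -209, -148  ⇒  2A = -390, A = -195.
Then Σ (y_i + y_{i+1})·c_i = -5850, so ȳ = -5850 / (6·(-195)) = 5.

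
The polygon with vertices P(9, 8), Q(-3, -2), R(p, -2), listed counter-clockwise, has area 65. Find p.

10

Write out the shoelace sum; only the two edges meeting at R involve p:
2·Area = [((-3)·(-2) − p·(-2)) + (p·8 − 9·(-2))] + 6
       = 10·p + 30 = 130
⇒ p = 10.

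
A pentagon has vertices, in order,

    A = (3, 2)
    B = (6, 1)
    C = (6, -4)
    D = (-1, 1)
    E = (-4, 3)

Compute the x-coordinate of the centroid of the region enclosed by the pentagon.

419/159

Apply the surveyor's formula. First the cross-terms c_i = x_i·y_{i+1} − x_{i+1}·y_i:
  -9, -30, 2, 1, -17  ⇒  2A = -53, A = -26.5.
Then Σ (x_i + x_{i+1})·c_i = -419, so x̄ = -419 / (6·(-26.5)) = 419/159.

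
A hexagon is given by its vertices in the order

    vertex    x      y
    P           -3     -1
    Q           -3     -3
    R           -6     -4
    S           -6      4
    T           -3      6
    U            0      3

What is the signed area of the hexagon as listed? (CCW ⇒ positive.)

Σ = (6) + (-6) + (-48) + (-24) + (-9) + (9) = -72
Signed area = Σ/2 = -36 (negative ⇒ clockwise traversal).

-36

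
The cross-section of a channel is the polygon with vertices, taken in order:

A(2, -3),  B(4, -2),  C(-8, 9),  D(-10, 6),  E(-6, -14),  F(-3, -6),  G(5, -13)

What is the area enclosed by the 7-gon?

160

Cross-terms: 8, 20, 42, 176, -6, 69, 11  ⇒  Σ = 320
Area = |Σ|/2 = 160.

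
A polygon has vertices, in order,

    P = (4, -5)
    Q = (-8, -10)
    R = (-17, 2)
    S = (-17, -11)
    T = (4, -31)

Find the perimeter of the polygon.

96

|PQ| = √((-12)² + (-5)²) = √169 = 13
|QR| = √((-9)² + (12)²) = √225 = 15
|RS| = √((0)² + (-13)²) = √169 = 13
|ST| = √((21)² + (-20)²) = √841 = 29
|TP| = √((0)² + (26)²) = √676 = 26
Perimeter = 13 + 15 + 13 + 29 + 26 = 96.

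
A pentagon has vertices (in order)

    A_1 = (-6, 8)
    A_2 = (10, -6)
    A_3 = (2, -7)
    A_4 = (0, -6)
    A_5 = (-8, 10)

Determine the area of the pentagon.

83

Apply the shoelace formula: 2A = Σ (x_i·y_{i+1} − x_{i+1}·y_i), indices taken mod 5.
A_1→A_2: (-6)(-6) − (10)(8) = -44
A_2→A_3: (10)(-7) − (2)(-6) = -58
A_3→A_4: (2)(-6) − (0)(-7) = -12
A_4→A_5: (0)(10) − (-8)(-6) = -48
A_5→A_1: (-8)(8) − (-6)(10) = -4
Σ = -166
Area = |Σ|/2 = 83.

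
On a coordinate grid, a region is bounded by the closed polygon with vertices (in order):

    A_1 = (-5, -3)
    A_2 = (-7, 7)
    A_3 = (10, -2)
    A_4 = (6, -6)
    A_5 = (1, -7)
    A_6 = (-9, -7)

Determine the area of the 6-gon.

137

Apply the shoelace (surveyor's) formula: 2A = Σ (x_i·y_{i+1} − x_{i+1}·y_i), indices taken mod 6.
Cross-terms: -56, -56, -48, -36, -70, -8  ⇒  Σ = -274
Area = |Σ|/2 = 137.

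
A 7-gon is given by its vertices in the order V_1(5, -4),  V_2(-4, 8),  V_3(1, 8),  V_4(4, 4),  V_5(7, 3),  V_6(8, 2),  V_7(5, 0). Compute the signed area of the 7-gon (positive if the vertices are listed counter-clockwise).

-50

Σ = (24) + (-40) + (-28) + (-16) + (-10) + (-10) + (-20) = -100
Signed area = Σ/2 = -50 (negative ⇒ clockwise traversal).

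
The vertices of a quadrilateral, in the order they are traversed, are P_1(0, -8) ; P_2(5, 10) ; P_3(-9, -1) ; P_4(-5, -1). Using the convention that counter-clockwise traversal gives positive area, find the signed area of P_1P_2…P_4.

Apply Gauss's area formula: 2A = Σ (x_i·y_{i+1} − x_{i+1}·y_i), indices taken mod 4.
Σ = (40) + (85) + (4) + (40) = 169
Signed area = Σ/2 = 84.5 (positive ⇒ counter-clockwise traversal).

84.5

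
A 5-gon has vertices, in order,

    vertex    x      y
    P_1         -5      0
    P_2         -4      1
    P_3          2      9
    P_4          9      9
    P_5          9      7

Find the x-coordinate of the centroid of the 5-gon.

Apply the shoelace (surveyor's) formula. First the cross-terms c_i = x_i·y_{i+1} − x_{i+1}·y_i:
  -5, -38, -63, -18, 35  ⇒  2A = -89, A = -44.5.
Then Σ (x_i + x_{i+1})·c_i = -756, so x̄ = -756 / (6·(-44.5)) = 252/89.

252/89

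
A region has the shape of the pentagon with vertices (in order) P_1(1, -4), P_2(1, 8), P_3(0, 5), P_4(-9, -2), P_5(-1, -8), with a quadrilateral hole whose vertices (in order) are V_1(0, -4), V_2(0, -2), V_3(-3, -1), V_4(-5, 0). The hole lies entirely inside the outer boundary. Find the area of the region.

67.5

Outer boundary:
Σ = (12) + (5) + (45) + (70) + (12) = 144
Area = |Σ|/2 = 72.
Hole:
Σ = (0) + (-6) + (-5) + (20) = 9
Area = |Σ|/2 = 4.5.
Net area = 72 − 4.5 = 67.5.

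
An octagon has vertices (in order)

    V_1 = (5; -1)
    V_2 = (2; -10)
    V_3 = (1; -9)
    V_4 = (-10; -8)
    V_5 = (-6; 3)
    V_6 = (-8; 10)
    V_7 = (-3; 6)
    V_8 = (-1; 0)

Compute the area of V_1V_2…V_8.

Apply the surveyor's formula: 2A = Σ (x_i·y_{i+1} − x_{i+1}·y_i), indices taken mod 8.
Cross-terms: -48, -8, -98, -78, -36, -18, 6, 1  ⇒  Σ = -279
Area = |Σ|/2 = 139.5.

139.5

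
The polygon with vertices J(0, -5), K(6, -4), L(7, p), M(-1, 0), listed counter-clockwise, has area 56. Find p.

7

The doubled signed area Σ (x_i y_{i+1} − x_{i+1} y_i) is linear in p.
With p=0 it equals 63; the coefficient of p is 7 (from the two edges through L).
So 7·p + 63 = 2·56 = 112 ⇒ p = 7.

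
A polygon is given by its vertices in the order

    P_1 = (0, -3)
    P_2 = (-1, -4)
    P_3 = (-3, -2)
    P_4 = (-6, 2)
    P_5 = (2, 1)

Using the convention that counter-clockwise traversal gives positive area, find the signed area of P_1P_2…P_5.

-23.5

Apply the surveyor's formula: 2A = Σ (x_i·y_{i+1} − x_{i+1}·y_i), indices taken mod 5.
Σ = (-3) + (-10) + (-18) + (-10) + (-6) = -47
Signed area = Σ/2 = -23.5 (negative ⇒ clockwise traversal).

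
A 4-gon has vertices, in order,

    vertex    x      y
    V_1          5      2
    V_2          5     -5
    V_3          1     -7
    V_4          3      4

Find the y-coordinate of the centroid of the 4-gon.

Apply the shoelace (surveyor's) formula. First the cross-terms c_i = x_i·y_{i+1} − x_{i+1}·y_i:
  -35, -30, 25, -14  ⇒  2A = -54, A = -27.
Then Σ (y_i + y_{i+1})·c_i = 306, so ȳ = 306 / (6·(-27)) = -17/9.

-17/9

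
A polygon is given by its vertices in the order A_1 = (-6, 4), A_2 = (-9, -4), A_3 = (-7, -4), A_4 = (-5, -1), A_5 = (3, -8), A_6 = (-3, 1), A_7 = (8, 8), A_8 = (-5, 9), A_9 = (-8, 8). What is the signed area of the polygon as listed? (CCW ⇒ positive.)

102.5

Σ = (60) + (8) + (-13) + (43) + (-21) + (-32) + (112) + (32) + (16) = 205
Signed area = Σ/2 = 102.5 (positive ⇒ counter-clockwise traversal).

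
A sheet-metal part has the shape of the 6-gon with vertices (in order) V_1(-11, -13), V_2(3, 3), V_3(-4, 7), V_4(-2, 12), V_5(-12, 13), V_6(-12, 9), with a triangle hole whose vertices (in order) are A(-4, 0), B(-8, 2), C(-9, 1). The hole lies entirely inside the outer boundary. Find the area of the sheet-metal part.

Outer boundary:
Σ = (6) + (33) + (-34) + (118) + (48) + (255) = 426
Area = |Σ|/2 = 213.
Hole:
Σ = (-8) + (10) + (4) = 6
Area = |Σ|/2 = 3.
Net area = 213 − 3 = 210.

210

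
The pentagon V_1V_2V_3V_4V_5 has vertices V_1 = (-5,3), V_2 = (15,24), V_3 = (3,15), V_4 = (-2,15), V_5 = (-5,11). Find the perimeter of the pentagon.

62

|V_1V_2| = √((20)² + (21)²) = √841 = 29
|V_2V_3| = √((-12)² + (-9)²) = √225 = 15
|V_3V_4| = √((-5)² + (0)²) = √25 = 5
|V_4V_5| = √((-3)² + (-4)²) = √25 = 5
|V_5V_1| = √((0)² + (-8)²) = √64 = 8
Perimeter = 29 + 15 + 5 + 5 + 8 = 62.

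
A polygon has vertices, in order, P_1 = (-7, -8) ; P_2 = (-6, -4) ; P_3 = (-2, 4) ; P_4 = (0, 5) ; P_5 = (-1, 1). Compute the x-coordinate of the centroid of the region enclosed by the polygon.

-137/42

Apply the shoelace formula. First the cross-terms c_i = x_i·y_{i+1} − x_{i+1}·y_i:
  -20, -32, -10, 5, 15  ⇒  2A = -42, A = -21.
Then Σ (x_i + x_{i+1})·c_i = 411, so x̄ = 411 / (6·(-21)) = -137/42.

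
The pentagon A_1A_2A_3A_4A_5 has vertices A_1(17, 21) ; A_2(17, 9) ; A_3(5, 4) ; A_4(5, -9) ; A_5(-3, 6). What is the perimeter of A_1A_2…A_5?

|A_1A_2| = √((0)² + (-12)²) = √144 = 12
|A_2A_3| = √((-12)² + (-5)²) = √169 = 13
|A_3A_4| = √((0)² + (-13)²) = √169 = 13
|A_4A_5| = √((-8)² + (15)²) = √289 = 17
|A_5A_1| = √((20)² + (15)²) = √625 = 25
Perimeter = 12 + 13 + 13 + 17 + 25 = 80.

80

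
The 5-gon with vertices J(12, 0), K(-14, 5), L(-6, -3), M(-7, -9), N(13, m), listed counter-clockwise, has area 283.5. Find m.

The doubled signed area Σ (x_i y_{i+1} − x_{i+1} y_i) is linear in m.
With m=0 it equals 282; the coefficient of m is -19 (from the two edges through N).
So -19·m + 282 = 2·283.5 = 567 ⇒ m = -15.

-15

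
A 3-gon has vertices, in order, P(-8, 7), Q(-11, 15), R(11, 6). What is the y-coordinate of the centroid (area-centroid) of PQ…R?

28/3

Apply the surveyor's formula. First the cross-terms c_i = x_i·y_{i+1} − x_{i+1}·y_i:
  -43, -231, 125  ⇒  2A = -149, A = -74.5.
Then Σ (y_i + y_{i+1})·c_i = -4172, so ȳ = -4172 / (6·(-74.5)) = 28/3.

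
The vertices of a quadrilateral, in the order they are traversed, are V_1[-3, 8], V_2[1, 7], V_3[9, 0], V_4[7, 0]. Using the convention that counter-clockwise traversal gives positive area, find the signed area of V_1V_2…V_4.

-18

Σ = (-29) + (-63) + (0) + (56) = -36
Signed area = Σ/2 = -18 (negative ⇒ clockwise traversal).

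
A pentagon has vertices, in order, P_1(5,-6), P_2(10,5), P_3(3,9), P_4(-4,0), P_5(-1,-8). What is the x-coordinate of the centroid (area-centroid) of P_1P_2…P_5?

Apply Gauss's area formula. First the cross-terms c_i = x_i·y_{i+1} − x_{i+1}·y_i:
  85, 75, 36, 32, 46  ⇒  2A = 274, A = 137.
Then Σ (x_i + x_{i+1})·c_i = 2238, so x̄ = 2238 / (6·137) = 373/137.

373/137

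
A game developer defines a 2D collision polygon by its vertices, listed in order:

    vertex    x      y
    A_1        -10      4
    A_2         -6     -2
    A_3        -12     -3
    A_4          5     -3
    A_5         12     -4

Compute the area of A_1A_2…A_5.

Cross-terms: 44, -6, 51, 16, 8  ⇒  Σ = 113
Area = |Σ|/2 = 56.5.

56.5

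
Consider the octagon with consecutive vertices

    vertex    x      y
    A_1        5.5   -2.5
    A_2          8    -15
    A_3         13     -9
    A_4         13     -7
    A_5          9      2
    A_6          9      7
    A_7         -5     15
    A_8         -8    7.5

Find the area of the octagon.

225.875

Apply Gauss's area formula: 2A = Σ (x_i·y_{i+1} − x_{i+1}·y_i), indices taken mod 8.
Σ = (-62.5) + (123) + (26) + (89) + (45) + (170) + (82.5) + (-21.25) = 451.75
Area = |Σ|/2 = 225.875.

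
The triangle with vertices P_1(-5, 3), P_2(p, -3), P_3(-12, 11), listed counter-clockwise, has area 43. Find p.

11

The doubled signed area Σ (x_i y_{i+1} − x_{i+1} y_i) is linear in p.
With p=0 it equals -2; the coefficient of p is 8 (from the two edges through P_2).
So 8·p + -2 = 2·43 = 86 ⇒ p = 11.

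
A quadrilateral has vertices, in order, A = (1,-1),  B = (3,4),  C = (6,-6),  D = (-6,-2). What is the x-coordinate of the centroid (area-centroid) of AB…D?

26/15

Apply the shoelace formula. First the cross-terms c_i = x_i·y_{i+1} − x_{i+1}·y_i:
  7, -42, -48, 8  ⇒  2A = -75, A = -37.5.
Then Σ (x_i + x_{i+1})·c_i = -390, so x̄ = -390 / (6·(-37.5)) = 26/15.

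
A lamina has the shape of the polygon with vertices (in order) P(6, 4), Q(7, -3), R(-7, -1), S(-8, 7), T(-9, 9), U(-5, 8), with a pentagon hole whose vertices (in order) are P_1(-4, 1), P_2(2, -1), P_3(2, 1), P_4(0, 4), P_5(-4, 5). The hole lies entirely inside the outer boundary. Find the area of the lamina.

Outer boundary:
Apply the shoelace (surveyor's) formula: 2A = Σ (x_i·y_{i+1} − x_{i+1}·y_i), indices taken mod 6.
Cross-terms: -46, -28, -57, -9, -27, -68  ⇒  Σ = -235
Area = |Σ|/2 = 117.5.
Hole:
Apply the surveyor's formula: 2A = Σ (x_i·y_{i+1} − x_{i+1}·y_i), indices taken mod 5.
Σ = (2) + (4) + (8) + (16) + (16) = 46
Area = |Σ|/2 = 23.
Net area = 117.5 − 23 = 94.5.

94.5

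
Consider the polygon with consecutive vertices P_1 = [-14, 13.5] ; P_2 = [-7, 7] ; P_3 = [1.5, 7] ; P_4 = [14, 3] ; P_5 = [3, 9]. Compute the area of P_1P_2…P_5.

63.5

Apply Gauss's area formula: 2A = Σ (x_i·y_{i+1} − x_{i+1}·y_i), indices taken mod 5.
Σ = (-3.5) + (-59.5) + (-93.5) + (117) + (166.5) = 127
Area = |Σ|/2 = 63.5.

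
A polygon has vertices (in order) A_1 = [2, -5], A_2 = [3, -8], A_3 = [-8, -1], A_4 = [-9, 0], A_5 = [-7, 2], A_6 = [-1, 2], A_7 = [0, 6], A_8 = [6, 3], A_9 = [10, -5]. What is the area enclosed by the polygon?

Apply the surveyor's formula: 2A = Σ (x_i·y_{i+1} − x_{i+1}·y_i), indices taken mod 9.
Σ = (-1) + (-67) + (-9) + (-18) + (-12) + (-6) + (-36) + (-60) + (-40) = -249
Area = |Σ|/2 = 124.5.

124.5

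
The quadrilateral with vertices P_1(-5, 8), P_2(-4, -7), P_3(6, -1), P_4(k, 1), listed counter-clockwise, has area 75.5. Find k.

3

The doubled signed area Σ (x_i y_{i+1} − x_{i+1} y_i) is linear in k.
With k=0 it equals 124; the coefficient of k is 9 (from the two edges through P_4).
So 9·k + 124 = 2·75.5 = 151 ⇒ k = 3.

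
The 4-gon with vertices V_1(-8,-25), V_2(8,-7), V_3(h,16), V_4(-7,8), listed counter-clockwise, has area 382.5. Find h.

Write out the shoelace sum; only the two edges meeting at V_3 involve h:
2·Area = [(8·16 − h·(-7)) + (h·8 − (-7)·16)] + 495
       = 15·h + 735 = 765
⇒ h = 2.

2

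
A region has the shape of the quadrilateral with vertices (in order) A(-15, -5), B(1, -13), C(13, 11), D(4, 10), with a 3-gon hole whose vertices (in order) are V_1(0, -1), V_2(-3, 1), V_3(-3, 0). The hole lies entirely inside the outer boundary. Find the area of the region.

296.5

Outer boundary:
Apply Gauss's area formula: 2A = Σ (x_i·y_{i+1} − x_{i+1}·y_i), indices taken mod 4.
Σ = (200) + (180) + (86) + (130) = 596
Area = |Σ|/2 = 298.
Hole:
Cross-terms: -3, 3, 3  ⇒  Σ = 3
Area = |Σ|/2 = 1.5.
Net area = 298 − 1.5 = 296.5.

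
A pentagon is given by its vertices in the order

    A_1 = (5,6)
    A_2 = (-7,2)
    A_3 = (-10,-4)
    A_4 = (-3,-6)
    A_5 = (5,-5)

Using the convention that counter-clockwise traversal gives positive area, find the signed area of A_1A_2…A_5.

Apply the shoelace formula: 2A = Σ (x_i·y_{i+1} − x_{i+1}·y_i), indices taken mod 5.
A_1→A_2: (5)(2) − (-7)(6) = 52
A_2→A_3: (-7)(-4) − (-10)(2) = 48
A_3→A_4: (-10)(-6) − (-3)(-4) = 48
A_4→A_5: (-3)(-5) − (5)(-6) = 45
A_5→A_1: (5)(6) − (5)(-5) = 55
Σ = 248
Signed area = Σ/2 = 124 (positive ⇒ counter-clockwise traversal).

124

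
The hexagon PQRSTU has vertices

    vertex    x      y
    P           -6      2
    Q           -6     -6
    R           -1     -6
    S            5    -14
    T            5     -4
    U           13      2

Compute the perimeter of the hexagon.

|PQ| = √((0)² + (-8)²) = √64 = 8
|QR| = √((5)² + (0)²) = √25 = 5
|RS| = √((6)² + (-8)²) = √100 = 10
|ST| = √((0)² + (10)²) = √100 = 10
|TU| = √((8)² + (6)²) = √100 = 10
|UP| = √((-19)² + (0)²) = √361 = 19
Perimeter = 8 + 5 + 10 + 10 + 10 + 19 = 62.

62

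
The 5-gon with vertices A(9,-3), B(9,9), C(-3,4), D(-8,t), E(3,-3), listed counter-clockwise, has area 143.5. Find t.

-7

The doubled signed area Σ (x_i y_{i+1} − x_{i+1} y_i) is linear in t.
With t=0 it equals 245; the coefficient of t is -6 (from the two edges through D).
So -6·t + 245 = 2·143.5 = 287 ⇒ t = -7.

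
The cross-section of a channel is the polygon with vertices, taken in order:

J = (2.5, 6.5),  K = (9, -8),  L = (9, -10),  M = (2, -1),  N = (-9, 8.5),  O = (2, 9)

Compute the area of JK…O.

Apply the surveyor's formula: 2A = Σ (x_i·y_{i+1} − x_{i+1}·y_i), indices taken mod 6.
Cross-terms: -78.5, -18, 11, 8, -98, -9.5  ⇒  Σ = -185
Area = |Σ|/2 = 92.5.

92.5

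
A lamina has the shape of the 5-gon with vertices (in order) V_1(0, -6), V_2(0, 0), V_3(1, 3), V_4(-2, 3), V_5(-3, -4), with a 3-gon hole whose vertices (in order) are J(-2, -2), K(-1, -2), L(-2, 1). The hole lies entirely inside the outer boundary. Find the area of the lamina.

20.5

Outer boundary:
V_1→V_2: (0)(0) − (0)(-6) = 0
V_2→V_3: (0)(3) − (1)(0) = 0
V_3→V_4: (1)(3) − (-2)(3) = 9
V_4→V_5: (-2)(-4) − (-3)(3) = 17
V_5→V_1: (-3)(-6) − (0)(-4) = 18
Σ = 44
Area = |Σ|/2 = 22.
Hole:
J→K: (-2)(-2) − (-1)(-2) = 2
K→L: (-1)(1) − (-2)(-2) = -5
L→J: (-2)(-2) − (-2)(1) = 6
Σ = 3
Area = |Σ|/2 = 1.5.
Net area = 22 − 1.5 = 20.5.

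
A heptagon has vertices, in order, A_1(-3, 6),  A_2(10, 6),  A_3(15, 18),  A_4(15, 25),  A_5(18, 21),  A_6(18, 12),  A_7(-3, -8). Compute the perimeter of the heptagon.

|A_1A_2| = √((13)² + (0)²) = √169 = 13
|A_2A_3| = √((5)² + (12)²) = √169 = 13
|A_3A_4| = √((0)² + (7)²) = √49 = 7
|A_4A_5| = √((3)² + (-4)²) = √25 = 5
|A_5A_6| = √((0)² + (-9)²) = √81 = 9
|A_6A_7| = √((-21)² + (-20)²) = √841 = 29
|A_7A_1| = √((0)² + (14)²) = √196 = 14
Perimeter = 13 + 13 + 7 + 5 + 9 + 29 + 14 = 90.

90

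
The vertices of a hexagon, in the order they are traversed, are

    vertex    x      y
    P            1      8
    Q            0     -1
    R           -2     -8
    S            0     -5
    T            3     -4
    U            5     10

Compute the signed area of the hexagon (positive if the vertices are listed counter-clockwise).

51

Apply the surveyor's formula: 2A = Σ (x_i·y_{i+1} − x_{i+1}·y_i), indices taken mod 6.
Σ = (-1) + (-2) + (10) + (15) + (50) + (30) = 102
Signed area = Σ/2 = 51 (positive ⇒ counter-clockwise traversal).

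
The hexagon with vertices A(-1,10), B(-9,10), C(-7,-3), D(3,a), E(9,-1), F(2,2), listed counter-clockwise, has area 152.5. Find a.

Write out the shoelace sum; only the two edges meeting at D involve a:
2·Area = [((-7)·a − 3·(-3)) + (3·(-1) − 9·a)] + 219
       = -16·a + 225 = 305
⇒ a = -5.

-5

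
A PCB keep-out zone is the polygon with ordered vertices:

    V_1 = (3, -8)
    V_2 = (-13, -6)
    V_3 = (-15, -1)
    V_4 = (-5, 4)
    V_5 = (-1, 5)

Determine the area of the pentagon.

146

Apply the shoelace formula: 2A = Σ (x_i·y_{i+1} − x_{i+1}·y_i), indices taken mod 5.
Σ = (-122) + (-77) + (-65) + (-21) + (-7) = -292
Area = |Σ|/2 = 146.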